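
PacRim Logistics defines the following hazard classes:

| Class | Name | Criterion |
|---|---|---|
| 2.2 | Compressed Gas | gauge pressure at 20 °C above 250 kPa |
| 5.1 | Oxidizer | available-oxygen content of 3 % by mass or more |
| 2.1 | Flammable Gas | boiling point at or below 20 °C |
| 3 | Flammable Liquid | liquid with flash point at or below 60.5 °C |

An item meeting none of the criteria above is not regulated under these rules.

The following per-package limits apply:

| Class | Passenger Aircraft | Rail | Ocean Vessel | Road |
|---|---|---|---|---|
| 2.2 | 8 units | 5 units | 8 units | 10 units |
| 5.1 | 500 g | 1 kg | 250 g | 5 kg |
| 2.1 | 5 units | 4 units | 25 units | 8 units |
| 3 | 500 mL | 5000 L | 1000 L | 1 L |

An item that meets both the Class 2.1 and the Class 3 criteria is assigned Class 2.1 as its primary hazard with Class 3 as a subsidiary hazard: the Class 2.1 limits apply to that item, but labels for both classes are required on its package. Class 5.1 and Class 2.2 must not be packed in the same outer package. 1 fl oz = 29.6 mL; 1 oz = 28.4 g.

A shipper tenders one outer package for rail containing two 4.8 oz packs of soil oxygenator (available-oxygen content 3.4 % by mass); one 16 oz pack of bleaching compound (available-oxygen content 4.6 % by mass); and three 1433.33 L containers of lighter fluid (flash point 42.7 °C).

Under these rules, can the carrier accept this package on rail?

Yes

The soil oxygenator has available-oxygen content 3.4 % by mass, which is ≥ 3 % by mass, so it is Class 5.1 (Oxidizer).
Bleaching compound: available-oxygen content 4.6 % by mass ≥ 3 % by mass → Class 5.1 (Oxidizer).
Lighter fluid: flash point 42.7 °C ≤ 60.5 °C → Class 3 (Flammable Liquid).
Class 5.1 net quantity: (two 4.8 oz packs = 272.64 g) + (one 16 oz pack = 454.4 g) = 727.04 g.
727.04 g ≤ 1 kg (rail limit, Class 5.1) — within limit.
Class 3 quantity: three 1433.33 L containers = 4299.99 L.
4299.99 L is within the rail limit of 5000 L for Class 3.
The segregation rule (Class 5.1 with Class 2.2) does not apply to Class 5.1 with Class 3.
Every hazard class is within its rail limit and no segregation rule is violated.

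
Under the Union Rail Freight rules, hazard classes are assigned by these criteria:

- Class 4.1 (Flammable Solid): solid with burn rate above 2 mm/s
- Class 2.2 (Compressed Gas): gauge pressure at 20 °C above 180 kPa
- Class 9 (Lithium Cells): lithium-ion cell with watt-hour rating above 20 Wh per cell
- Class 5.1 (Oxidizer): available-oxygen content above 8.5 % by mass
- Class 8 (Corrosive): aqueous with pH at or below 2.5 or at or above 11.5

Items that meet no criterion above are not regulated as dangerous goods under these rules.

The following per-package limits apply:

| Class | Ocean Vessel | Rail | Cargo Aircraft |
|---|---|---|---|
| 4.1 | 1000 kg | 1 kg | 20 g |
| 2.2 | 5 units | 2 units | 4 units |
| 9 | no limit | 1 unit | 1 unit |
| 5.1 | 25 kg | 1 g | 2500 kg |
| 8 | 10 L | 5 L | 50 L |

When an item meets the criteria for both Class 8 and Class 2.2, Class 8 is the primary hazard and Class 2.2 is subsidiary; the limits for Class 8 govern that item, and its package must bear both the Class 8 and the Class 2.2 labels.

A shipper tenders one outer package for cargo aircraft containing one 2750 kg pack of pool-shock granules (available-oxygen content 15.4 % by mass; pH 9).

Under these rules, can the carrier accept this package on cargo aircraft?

No

Available-oxygen content 15.4 % by mass meets the Class 5.1 criterion (Oxidizer), so the pool-shock granules are Class 5.1.
Class 5.1 quantity: 2750 kg.
2750 kg > 2500 kg (cargo aircraft limit, Class 5.1) — over the limit.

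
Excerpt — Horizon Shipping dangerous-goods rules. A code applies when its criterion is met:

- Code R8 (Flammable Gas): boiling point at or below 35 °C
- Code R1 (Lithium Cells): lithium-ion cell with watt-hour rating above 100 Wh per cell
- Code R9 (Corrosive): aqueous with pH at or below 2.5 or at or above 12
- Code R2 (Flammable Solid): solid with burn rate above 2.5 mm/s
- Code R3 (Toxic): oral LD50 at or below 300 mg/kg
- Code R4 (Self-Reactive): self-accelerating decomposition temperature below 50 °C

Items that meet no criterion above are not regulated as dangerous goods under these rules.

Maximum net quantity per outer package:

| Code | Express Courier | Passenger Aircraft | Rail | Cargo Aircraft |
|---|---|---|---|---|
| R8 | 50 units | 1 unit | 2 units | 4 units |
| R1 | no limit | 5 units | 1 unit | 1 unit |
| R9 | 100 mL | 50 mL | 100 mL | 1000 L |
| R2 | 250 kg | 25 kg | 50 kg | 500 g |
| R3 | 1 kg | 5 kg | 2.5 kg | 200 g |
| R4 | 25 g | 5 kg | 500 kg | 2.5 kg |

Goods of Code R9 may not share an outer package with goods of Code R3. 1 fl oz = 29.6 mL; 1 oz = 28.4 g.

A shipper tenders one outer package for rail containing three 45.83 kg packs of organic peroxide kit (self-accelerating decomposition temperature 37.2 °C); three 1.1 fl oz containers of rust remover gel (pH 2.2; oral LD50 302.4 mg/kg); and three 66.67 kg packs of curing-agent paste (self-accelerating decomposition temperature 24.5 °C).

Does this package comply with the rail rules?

Yes

The organic peroxide kit has self-accelerating decomposition temperature 37.2 °C, which is < 50 °C, so it is Code R4 (Self-Reactive).
The rust remover gel has pH 2.2, which is ≤ 2.5, so it is Code R9 (Corrosive).
Curing-agent paste: self-accelerating decomposition temperature 24.5 °C < 50 °C → Code R4 (Self-Reactive).
Total Code R4: (three 45.83 kg packs = 137.49 kg) + (three 66.67 kg packs = 200.01 kg) = 337.5 kg.
337.5 kg ≤ 500 kg (rail limit, Code R4) — within limit.
Code R9 quantity: three 1.1 fl oz containers = 97.68 mL.
97.68 mL ≤ 100 mL (rail limit, Code R9) — within limit.
The segregation rule (Code R9 with Code R3) does not apply to Code R4 with Code R9.
Every hazard code is within its rail limit and no segregation rule is violated.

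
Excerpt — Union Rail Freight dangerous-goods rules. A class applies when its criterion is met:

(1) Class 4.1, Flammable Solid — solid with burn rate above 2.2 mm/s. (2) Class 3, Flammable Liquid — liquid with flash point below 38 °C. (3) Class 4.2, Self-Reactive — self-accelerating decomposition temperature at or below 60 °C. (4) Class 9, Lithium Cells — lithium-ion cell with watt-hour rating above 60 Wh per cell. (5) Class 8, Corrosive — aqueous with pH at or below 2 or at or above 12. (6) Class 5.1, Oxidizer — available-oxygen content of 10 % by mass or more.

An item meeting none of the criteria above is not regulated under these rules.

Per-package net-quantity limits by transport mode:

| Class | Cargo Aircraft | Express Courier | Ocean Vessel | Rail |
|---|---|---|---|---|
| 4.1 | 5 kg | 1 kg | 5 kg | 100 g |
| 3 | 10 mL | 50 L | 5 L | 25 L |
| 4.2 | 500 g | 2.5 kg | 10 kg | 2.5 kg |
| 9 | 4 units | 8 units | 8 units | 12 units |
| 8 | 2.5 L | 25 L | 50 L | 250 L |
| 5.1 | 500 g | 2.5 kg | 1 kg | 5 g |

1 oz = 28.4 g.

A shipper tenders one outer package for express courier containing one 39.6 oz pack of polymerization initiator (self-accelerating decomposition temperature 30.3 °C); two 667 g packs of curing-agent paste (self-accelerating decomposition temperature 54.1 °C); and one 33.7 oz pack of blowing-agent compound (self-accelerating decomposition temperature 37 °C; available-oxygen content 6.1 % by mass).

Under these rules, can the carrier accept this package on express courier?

No

The polymerization initiator has self-accelerating decomposition temperature 30.3 °C, which is ≤ 60 °C, so it is Class 4.2 (Self-Reactive).
Curing-agent paste: self-accelerating decomposition temperature 54.1 °C ≤ 60 °C → Class 4.2 (Self-Reactive).
The blowing-agent compound has self-accelerating decomposition temperature 37 °C, which is ≤ 60 °C, so it is Class 4.2 (Self-Reactive).
Class 4.2 net quantity: (one 39.6 oz pack = 1124.64 g) + (two 667 g packs = 1.334 kg) + (one 33.7 oz pack = 957.08 g) = 3415.72 g.
That exceeds the Class 4.2 express courier limit of 2.5 kg.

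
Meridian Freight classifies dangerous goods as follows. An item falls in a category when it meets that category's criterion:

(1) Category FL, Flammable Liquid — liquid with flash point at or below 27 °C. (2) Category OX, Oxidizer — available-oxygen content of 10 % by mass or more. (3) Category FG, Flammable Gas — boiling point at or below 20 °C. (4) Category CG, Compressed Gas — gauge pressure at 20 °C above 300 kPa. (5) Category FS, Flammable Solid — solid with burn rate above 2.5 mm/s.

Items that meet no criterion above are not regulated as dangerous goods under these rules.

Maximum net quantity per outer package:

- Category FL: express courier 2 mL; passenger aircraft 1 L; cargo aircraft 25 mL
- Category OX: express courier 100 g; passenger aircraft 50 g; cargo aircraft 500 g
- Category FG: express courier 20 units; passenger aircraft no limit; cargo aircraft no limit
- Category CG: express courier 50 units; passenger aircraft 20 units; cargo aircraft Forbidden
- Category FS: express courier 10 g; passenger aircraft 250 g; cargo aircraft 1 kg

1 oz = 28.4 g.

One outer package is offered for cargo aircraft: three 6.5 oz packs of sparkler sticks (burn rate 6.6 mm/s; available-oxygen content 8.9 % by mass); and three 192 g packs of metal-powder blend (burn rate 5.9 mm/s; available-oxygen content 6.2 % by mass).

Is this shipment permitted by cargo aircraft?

The sparkler sticks have burn rate 6.6 mm/s, which is > 2.5 mm/s, so they are Category FS (Flammable Solid).
With burn rate 5.9 mm/s (> 2.5 mm/s), the metal-powder blend falls in Category FS.
Category FS net quantity: (three 6.5 oz packs = 553.8 g) + (three 192 g packs = 576 g) = 1129.8 g.
That exceeds the Category FS cargo aircraft limit of 1 kg.

No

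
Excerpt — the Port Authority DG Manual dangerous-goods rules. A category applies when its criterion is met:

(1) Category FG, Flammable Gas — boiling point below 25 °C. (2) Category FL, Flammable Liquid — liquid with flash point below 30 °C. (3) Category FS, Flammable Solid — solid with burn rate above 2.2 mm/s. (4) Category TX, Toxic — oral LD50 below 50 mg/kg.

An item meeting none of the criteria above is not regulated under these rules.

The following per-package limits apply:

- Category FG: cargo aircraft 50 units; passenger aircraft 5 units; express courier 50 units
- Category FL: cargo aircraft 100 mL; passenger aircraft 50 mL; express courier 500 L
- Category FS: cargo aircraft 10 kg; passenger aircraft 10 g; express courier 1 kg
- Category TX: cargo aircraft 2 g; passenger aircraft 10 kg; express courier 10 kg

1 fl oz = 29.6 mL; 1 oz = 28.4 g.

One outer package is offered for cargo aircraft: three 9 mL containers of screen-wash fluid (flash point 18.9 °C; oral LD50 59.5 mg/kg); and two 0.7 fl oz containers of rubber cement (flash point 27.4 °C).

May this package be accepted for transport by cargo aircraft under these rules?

The screen-wash fluid has flash point 18.9 °C, which is < 30 °C, so it is Category FL (Flammable Liquid).
Rubber cement: flash point 27.4 °C < 30 °C → Category FL (Flammable Liquid).
Total Category FL: (three 9 mL containers = 27 mL) + (two 0.7 fl oz containers = 41.44 mL) = 68.44 mL.
68.44 mL is within the cargo aircraft limit of 100 mL for Category FL.

Yes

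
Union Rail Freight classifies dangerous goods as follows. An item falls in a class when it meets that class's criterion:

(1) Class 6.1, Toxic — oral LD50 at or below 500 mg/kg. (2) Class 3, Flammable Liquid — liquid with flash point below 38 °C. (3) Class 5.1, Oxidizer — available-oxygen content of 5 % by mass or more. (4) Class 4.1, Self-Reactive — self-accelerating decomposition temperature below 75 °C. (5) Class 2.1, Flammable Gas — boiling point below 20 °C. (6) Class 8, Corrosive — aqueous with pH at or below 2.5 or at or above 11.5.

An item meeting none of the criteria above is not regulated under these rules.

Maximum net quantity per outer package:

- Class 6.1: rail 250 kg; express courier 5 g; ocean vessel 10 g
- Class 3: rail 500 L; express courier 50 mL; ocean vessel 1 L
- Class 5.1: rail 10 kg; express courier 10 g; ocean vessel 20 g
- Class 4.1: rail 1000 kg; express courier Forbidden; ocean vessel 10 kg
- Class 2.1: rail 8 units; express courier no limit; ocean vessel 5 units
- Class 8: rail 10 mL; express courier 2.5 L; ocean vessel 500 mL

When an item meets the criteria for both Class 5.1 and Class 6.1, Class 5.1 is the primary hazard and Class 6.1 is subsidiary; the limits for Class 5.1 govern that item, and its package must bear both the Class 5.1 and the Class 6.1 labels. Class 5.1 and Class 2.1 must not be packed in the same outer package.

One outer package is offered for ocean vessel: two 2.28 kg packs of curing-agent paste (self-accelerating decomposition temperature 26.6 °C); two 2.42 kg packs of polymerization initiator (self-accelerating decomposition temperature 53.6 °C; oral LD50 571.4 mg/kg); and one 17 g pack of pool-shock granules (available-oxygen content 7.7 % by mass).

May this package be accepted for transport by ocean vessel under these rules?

Yes

Curing-agent paste: self-accelerating decomposition temperature 26.6 °C < 75 °C → Class 4.1 (Self-Reactive).
Polymerization initiator: self-accelerating decomposition temperature 53.6 °C < 75 °C → Class 4.1 (Self-Reactive).
The pool-shock granules have available-oxygen content 7.7 % by mass, which is ≥ 5 % by mass, so they are Class 5.1 (Oxidizer).
Class 5.1 quantity: 17 g.
17 g is within the ocean vessel limit of 20 g for Class 5.1.
Class 4.1 net quantity: (two 2.28 kg packs = 4.56 kg) + (two 2.42 kg packs = 4.84 kg) = 9.4 kg.
That is within the Class 4.1 ocean vessel limit of 10 kg.
The segregation rule (Class 5.1 with Class 2.1) does not apply to Class 5.1 with Class 4.1.
Every hazard class is within its ocean vessel limit and no segregation rule is violated.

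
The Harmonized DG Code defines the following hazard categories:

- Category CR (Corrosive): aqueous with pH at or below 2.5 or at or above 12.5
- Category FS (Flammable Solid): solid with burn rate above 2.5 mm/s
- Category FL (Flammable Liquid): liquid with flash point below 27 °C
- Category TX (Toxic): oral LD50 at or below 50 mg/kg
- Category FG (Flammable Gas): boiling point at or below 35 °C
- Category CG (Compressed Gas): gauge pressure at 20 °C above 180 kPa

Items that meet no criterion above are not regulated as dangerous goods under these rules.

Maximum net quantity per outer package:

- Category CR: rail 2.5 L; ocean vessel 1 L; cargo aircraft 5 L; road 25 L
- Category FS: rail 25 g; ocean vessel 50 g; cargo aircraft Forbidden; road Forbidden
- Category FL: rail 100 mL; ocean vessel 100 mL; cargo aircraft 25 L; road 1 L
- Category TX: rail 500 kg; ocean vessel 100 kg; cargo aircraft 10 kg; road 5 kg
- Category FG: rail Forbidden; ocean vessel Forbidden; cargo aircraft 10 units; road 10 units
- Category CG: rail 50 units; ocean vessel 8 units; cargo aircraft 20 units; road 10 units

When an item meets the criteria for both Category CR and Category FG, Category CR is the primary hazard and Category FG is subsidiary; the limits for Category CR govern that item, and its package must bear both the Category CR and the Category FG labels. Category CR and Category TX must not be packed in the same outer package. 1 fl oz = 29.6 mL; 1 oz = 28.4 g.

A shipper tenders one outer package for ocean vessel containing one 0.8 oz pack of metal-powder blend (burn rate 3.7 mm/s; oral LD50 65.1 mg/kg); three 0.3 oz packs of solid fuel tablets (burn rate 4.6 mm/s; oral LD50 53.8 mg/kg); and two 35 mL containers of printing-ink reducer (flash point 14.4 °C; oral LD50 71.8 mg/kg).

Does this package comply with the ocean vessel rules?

The metal-powder blend has burn rate 3.7 mm/s, which is > 2.5 mm/s, so it is Category FS (Flammable Solid).
Solid fuel tablets: burn rate 4.6 mm/s > 2.5 mm/s → Category FS (Flammable Solid).
Flash point 14.4 °C meets the Category FL criterion (Flammable Liquid), so the printing-ink reducer is Category FL.
Category FS net quantity: (one 0.8 oz pack = 22.72 g) + (three 0.3 oz packs = 25.56 g) = 48.28 g.
That is within the Category FS ocean vessel limit of 50 g.
Category FL quantity: two 35 mL containers = 70 mL.
70 mL is within the ocean vessel limit of 100 mL for Category FL.
The segregation rule (Category CR with Category TX) does not apply to Category FS with Category FL.
Every hazard category is within its ocean vessel limit and no segregation rule is violated.

Yes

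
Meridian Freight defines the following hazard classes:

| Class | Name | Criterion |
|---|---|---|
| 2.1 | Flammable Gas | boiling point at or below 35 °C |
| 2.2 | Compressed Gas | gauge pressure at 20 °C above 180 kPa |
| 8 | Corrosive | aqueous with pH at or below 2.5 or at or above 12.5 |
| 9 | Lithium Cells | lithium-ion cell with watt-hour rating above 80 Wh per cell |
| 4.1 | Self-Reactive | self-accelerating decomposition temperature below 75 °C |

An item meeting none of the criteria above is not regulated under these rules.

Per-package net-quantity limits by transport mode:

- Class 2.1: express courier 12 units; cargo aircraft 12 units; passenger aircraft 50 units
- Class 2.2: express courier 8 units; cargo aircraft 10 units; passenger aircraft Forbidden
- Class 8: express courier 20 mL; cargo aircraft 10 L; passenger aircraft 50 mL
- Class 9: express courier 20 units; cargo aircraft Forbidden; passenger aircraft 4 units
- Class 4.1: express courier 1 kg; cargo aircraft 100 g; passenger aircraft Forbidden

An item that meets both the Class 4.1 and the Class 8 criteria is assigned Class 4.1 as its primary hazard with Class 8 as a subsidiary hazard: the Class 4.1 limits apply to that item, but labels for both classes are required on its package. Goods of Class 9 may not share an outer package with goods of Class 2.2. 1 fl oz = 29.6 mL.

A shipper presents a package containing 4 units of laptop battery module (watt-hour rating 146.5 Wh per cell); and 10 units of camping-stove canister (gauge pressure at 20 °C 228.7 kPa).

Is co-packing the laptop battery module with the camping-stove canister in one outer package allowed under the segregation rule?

No

The laptop battery module has watt-hour rating 146.5 Wh per cell, which is > 80 Wh per cell, so it is Class 9 (Lithium Cells).
With gauge pressure at 20 °C 228.7 kPa (> 180 kPa), the camping-stove canister falls in Class 2.2.
Class 9 and Class 2.2 may not share an outer package.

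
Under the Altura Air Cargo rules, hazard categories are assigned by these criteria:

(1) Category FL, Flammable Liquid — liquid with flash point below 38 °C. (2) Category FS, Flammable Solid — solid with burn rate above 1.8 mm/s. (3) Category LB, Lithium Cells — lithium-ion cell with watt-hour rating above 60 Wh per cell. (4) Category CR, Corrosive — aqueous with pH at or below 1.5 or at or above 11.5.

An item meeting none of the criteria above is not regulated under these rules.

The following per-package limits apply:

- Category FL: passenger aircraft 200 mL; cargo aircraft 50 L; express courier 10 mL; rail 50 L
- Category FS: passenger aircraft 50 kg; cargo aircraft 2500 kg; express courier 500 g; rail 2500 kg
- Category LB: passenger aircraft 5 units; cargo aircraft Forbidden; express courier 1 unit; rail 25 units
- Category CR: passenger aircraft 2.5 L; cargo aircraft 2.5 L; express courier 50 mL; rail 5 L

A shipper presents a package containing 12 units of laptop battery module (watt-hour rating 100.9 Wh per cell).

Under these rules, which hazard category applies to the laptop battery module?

Category LB

With watt-hour rating 100.9 Wh per cell (> 60 Wh per cell), the laptop battery module falls in Category LB.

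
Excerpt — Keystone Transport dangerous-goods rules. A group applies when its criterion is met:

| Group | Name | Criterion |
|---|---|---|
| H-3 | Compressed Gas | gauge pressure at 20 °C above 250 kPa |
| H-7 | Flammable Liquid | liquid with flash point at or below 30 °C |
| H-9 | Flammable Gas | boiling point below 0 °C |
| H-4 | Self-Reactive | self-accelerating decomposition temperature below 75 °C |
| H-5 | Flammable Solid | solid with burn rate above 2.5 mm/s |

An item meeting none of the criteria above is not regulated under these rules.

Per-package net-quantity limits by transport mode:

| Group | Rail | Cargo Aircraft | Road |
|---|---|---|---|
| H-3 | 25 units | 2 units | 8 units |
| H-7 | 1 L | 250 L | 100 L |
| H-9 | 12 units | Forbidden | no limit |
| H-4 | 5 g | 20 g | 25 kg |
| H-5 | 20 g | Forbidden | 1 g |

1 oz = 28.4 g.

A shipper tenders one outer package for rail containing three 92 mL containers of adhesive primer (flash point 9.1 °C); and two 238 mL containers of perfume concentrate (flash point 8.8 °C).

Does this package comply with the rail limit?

The adhesive primer has flash point 9.1 °C, which is ≤ 30 °C, so it is Group H-7 (Flammable Liquid).
With flash point 8.8 °C (≤ 30 °C), the perfume concentrate falls in Group H-7.
Total Group H-7: (three 92 mL containers = 276 mL) + (two 238 mL containers = 476 mL) = 752 mL.
752 mL is within the rail limit of 1 L for Group H-7.

Yes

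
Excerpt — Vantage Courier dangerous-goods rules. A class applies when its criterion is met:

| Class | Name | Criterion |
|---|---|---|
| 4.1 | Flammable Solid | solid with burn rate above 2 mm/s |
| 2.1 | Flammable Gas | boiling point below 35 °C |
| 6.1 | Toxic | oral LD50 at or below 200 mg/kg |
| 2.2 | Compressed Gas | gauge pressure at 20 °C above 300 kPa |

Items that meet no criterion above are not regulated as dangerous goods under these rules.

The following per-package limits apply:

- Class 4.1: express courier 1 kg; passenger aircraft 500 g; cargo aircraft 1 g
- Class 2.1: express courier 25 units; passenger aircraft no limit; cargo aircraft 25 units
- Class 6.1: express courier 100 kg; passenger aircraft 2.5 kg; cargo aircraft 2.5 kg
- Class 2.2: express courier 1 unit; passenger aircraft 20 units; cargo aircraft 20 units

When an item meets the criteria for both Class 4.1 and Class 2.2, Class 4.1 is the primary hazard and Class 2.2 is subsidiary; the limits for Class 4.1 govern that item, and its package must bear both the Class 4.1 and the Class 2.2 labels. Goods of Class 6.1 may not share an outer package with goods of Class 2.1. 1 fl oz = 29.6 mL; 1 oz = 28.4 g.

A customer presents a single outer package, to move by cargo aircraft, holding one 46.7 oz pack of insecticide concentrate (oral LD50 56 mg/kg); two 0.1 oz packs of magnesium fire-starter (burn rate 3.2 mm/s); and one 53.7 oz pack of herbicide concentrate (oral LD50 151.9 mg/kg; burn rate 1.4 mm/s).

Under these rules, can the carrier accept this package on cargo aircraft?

The insecticide concentrate has oral LD50 56 mg/kg, which is ≤ 200 mg/kg, so it is Class 6.1 (Toxic).
With burn rate 3.2 mm/s (> 2 mm/s), the magnesium fire-starter falls in Class 4.1.
With oral LD50 151.9 mg/kg (≤ 200 mg/kg), the herbicide concentrate falls in Class 6.1.
Class 6.1 net quantity: (one 46.7 oz pack = 1326.28 g) + (one 53.7 oz pack = 1525.08 g) = 2851.36 g.
2851.36 g exceeds the cargo aircraft limit of 2.5 kg for Class 6.1.
Class 4.1 quantity: two 0.1 oz packs = 5.68 g.
That exceeds the Class 4.1 cargo aircraft limit of 1 g.
The segregation rule (Class 6.1 with Class 2.1) does not apply to Class 6.1 with Class 4.1.

No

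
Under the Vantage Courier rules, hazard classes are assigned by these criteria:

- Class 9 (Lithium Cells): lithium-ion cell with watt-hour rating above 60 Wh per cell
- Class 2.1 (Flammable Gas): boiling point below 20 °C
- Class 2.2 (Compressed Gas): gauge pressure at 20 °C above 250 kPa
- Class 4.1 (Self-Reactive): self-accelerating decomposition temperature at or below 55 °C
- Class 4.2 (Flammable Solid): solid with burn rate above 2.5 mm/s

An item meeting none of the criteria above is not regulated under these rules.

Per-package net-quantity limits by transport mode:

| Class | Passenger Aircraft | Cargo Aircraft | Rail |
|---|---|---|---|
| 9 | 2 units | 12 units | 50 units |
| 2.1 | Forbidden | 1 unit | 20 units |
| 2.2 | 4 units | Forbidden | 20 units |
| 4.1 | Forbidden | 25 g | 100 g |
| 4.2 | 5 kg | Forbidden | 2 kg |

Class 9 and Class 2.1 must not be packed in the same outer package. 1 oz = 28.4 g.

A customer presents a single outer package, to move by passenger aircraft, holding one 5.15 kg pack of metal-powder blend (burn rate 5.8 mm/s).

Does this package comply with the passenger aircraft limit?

No

Metal-powder blend: burn rate 5.8 mm/s > 2.5 mm/s → Class 4.2 (Flammable Solid).
Class 4.2 quantity: 5.15 kg.
5.15 kg exceeds the passenger aircraft limit of 5 kg for Class 4.2.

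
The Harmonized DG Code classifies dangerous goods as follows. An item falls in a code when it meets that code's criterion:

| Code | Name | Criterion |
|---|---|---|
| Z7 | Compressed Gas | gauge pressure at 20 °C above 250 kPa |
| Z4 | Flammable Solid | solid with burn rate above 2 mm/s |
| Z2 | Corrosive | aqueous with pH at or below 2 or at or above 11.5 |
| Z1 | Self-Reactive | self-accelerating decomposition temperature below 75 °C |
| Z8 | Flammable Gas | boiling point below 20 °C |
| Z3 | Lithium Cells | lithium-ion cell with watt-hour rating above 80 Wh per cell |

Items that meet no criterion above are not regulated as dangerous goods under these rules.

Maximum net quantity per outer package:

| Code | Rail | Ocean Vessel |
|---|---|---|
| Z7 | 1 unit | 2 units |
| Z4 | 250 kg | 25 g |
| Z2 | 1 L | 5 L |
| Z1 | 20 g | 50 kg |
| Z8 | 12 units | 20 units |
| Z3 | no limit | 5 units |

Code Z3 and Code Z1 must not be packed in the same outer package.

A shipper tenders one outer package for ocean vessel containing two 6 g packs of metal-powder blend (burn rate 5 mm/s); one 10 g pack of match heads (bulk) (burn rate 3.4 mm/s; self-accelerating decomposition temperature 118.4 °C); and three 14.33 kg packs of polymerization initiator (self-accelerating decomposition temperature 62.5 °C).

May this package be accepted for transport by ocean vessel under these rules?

Yes

With burn rate 5 mm/s (> 2 mm/s), the metal-powder blend falls in Code Z4.
The match heads (bulk) have burn rate 3.4 mm/s, which is > 2 mm/s, so they are Code Z4 (Flammable Solid).
With self-accelerating decomposition temperature 62.5 °C (< 75 °C), the polymerization initiator falls in Code Z1.
Code Z4 net quantity: (two 6 g packs = 12 g) + 10 g = 22 g.
That is within the Code Z4 ocean vessel limit of 25 g.
Code Z1 quantity: three 14.33 kg packs = 42.99 kg.
That is within the Code Z1 ocean vessel limit of 50 kg.
The segregation rule (Code Z3 with Code Z1) does not apply to Code Z4 with Code Z1.
Every hazard code is within its ocean vessel limit and no segregation rule is violated.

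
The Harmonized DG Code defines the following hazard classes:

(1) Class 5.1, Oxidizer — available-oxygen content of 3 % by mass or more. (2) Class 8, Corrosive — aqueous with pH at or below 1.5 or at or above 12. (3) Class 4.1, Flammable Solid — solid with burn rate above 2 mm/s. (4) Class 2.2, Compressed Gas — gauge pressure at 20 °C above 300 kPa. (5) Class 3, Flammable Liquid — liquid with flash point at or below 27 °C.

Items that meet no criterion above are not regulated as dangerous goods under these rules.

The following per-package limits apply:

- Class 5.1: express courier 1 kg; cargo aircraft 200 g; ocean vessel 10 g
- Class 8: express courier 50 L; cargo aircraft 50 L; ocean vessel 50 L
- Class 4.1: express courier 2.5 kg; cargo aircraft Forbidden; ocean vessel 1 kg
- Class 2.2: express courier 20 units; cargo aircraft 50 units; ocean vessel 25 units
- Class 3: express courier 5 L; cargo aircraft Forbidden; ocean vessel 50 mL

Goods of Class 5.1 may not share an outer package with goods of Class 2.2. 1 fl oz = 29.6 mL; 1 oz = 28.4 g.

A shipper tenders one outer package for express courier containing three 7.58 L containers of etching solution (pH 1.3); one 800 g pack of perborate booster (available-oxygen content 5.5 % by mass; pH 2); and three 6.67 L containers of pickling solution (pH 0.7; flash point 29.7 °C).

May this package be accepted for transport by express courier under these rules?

pH 1.3 meets the Class 8 criterion (Corrosive), so the etching solution is Class 8.
The perborate booster has available-oxygen content 5.5 % by mass, which is ≥ 3 % by mass, so it is Class 5.1 (Oxidizer).
With pH 0.7 (≤ 1.5), the pickling solution falls in Class 8.
Class 8 net quantity: (three 7.58 L containers = 22.74 L) + (three 6.67 L containers = 20.01 L) = 42.75 L.
That is within the Class 8 express courier limit of 50 L.
Class 5.1 quantity: 800 g.
800 g ≤ 1 kg (express courier limit, Class 5.1) — within limit.
The segregation rule (Class 5.1 with Class 2.2) does not apply to Class 8 with Class 5.1.
Every hazard class is within its express courier limit and no segregation rule is violated.

Yes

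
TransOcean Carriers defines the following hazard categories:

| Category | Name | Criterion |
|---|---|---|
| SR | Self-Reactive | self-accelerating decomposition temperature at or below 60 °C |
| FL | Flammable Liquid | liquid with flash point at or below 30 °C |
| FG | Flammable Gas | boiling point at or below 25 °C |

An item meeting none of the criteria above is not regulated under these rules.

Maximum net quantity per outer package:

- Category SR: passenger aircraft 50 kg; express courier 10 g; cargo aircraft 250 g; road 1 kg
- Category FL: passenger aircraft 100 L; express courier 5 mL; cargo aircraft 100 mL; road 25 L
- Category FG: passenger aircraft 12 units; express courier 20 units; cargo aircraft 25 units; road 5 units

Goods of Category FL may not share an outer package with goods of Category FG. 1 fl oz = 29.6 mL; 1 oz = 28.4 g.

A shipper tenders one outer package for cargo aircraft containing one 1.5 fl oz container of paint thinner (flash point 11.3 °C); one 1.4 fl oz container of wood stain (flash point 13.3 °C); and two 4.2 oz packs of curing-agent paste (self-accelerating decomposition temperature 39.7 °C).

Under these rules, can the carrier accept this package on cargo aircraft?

Flash point 11.3 °C meets the Category FL criterion (Flammable Liquid), so the paint thinner is Category FL.
The wood stain has flash point 13.3 °C, which is ≤ 30 °C, so it is Category FL (Flammable Liquid).
Curing-agent paste: self-accelerating decomposition temperature 39.7 °C ≤ 60 °C → Category SR (Self-Reactive).
Total Category FL: (one 1.5 fl oz container = 44.4 mL) + (one 1.4 fl oz container = 41.44 mL) = 85.84 mL.
85.84 mL ≤ 100 mL (cargo aircraft limit, Category FL) — within limit.
Category SR quantity: two 4.2 oz packs = 238.56 g.
238.56 g ≤ 250 g (cargo aircraft limit, Category SR) — within limit.
The segregation rule (Category FL with Category FG) does not apply to Category FL with Category SR.
Every hazard category is within its cargo aircraft limit and no segregation rule is violated.

Yes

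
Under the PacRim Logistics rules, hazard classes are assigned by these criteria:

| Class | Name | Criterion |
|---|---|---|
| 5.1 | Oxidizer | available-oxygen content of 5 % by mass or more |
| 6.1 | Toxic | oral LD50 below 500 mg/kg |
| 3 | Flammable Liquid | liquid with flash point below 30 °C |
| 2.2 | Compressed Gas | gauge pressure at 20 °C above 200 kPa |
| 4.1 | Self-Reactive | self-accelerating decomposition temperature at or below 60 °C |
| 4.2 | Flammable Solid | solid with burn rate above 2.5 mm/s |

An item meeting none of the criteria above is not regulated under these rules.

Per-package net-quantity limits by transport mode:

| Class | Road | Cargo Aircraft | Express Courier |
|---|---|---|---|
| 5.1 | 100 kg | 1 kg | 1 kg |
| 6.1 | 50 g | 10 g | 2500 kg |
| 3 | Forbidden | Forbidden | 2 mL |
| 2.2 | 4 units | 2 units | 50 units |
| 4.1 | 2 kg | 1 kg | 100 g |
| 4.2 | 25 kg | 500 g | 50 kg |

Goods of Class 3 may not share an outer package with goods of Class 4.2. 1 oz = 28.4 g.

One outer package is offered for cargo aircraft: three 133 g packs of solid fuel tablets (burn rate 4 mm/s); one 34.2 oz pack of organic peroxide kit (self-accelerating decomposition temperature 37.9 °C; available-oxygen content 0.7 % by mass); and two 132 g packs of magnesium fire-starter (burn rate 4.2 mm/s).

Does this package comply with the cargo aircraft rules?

With burn rate 4 mm/s (> 2.5 mm/s), the solid fuel tablets fall in Class 4.2.
Self-accelerating decomposition temperature 37.9 °C meets the Class 4.1 criterion (Self-Reactive), so the organic peroxide kit is Class 4.1.
With burn rate 4.2 mm/s (> 2.5 mm/s), the magnesium fire-starter falls in Class 4.2.
Total Class 4.2: (three 133 g packs = 399 g) + (two 132 g packs = 264 g) = 663 g.
663 g exceeds the cargo aircraft limit of 500 g for Class 4.2.
Class 4.1 quantity: one 34.2 oz pack = 971.28 g.
971.28 g ≤ 1 kg (cargo aircraft limit, Class 4.1) — within limit.
The segregation rule (Class 3 with Class 4.2) does not apply to Class 4.2 with Class 4.1.

No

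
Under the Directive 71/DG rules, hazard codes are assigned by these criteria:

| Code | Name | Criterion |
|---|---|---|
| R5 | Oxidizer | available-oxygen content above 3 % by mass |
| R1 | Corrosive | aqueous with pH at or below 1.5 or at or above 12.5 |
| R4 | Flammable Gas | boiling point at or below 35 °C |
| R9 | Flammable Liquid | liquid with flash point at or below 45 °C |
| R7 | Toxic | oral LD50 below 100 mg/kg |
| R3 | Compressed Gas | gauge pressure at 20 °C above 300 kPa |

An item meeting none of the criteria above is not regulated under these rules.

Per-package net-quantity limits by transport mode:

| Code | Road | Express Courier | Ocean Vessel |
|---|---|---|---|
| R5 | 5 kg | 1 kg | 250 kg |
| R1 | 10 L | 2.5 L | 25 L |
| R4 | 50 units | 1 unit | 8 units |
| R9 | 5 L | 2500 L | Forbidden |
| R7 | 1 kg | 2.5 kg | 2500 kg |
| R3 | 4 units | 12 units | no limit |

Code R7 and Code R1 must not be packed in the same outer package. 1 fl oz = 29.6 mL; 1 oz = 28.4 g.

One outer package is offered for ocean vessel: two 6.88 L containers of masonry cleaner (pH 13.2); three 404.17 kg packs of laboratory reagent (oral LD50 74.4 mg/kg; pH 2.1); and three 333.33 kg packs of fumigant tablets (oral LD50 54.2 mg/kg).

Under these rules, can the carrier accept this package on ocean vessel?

Masonry cleaner: pH 13.2 ≥ 12.5 → Code R1 (Corrosive).
Oral LD50 74.4 mg/kg meets the Code R7 criterion (Toxic), so the laboratory reagent is Code R7.
Fumigant tablets: oral LD50 54.2 mg/kg < 100 mg/kg → Code R7 (Toxic).
Total Code R7: (three 404.17 kg packs = 1212.51 kg) + (three 333.33 kg packs = 999.99 kg) = 2212.5 kg.
That is within the Code R7 ocean vessel limit of 2500 kg.
Code R1 quantity: two 6.88 L containers = 13.76 L.
13.76 L ≤ 25 L (ocean vessel limit, Code R1) — within limit.
Code R7 and Code R1 may not share an outer package.

No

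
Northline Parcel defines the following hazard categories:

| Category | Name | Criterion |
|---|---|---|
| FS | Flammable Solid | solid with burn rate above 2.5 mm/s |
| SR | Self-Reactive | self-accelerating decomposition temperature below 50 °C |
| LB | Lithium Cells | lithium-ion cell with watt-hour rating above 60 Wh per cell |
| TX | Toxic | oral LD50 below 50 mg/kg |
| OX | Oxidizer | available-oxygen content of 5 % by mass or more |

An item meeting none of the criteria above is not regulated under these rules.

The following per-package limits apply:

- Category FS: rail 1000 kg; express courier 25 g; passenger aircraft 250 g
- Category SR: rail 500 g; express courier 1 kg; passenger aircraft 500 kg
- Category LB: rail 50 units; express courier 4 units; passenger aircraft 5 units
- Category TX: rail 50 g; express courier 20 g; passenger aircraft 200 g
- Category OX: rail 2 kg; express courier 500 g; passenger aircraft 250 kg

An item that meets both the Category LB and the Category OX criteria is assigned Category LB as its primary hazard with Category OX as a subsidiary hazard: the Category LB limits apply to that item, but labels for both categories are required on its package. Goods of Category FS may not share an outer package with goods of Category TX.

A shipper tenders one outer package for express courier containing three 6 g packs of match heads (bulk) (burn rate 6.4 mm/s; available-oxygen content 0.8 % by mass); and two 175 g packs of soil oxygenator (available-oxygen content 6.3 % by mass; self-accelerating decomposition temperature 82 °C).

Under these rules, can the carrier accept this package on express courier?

With burn rate 6.4 mm/s (> 2.5 mm/s), the match heads (bulk) fall in Category FS.
The soil oxygenator has available-oxygen content 6.3 % by mass, which is ≥ 5 % by mass, so it is Category OX (Oxidizer).
Category FS quantity: three 6 g packs = 18 g.
That is within the Category FS express courier limit of 25 g.
Category OX quantity: two 175 g packs = 350 g.
350 g is within the express courier limit of 500 g for Category OX.
The segregation rule (Category FS with Category TX) does not apply to Category FS with Category OX.
Every hazard category is within its express courier limit and no segregation rule is violated.

Yes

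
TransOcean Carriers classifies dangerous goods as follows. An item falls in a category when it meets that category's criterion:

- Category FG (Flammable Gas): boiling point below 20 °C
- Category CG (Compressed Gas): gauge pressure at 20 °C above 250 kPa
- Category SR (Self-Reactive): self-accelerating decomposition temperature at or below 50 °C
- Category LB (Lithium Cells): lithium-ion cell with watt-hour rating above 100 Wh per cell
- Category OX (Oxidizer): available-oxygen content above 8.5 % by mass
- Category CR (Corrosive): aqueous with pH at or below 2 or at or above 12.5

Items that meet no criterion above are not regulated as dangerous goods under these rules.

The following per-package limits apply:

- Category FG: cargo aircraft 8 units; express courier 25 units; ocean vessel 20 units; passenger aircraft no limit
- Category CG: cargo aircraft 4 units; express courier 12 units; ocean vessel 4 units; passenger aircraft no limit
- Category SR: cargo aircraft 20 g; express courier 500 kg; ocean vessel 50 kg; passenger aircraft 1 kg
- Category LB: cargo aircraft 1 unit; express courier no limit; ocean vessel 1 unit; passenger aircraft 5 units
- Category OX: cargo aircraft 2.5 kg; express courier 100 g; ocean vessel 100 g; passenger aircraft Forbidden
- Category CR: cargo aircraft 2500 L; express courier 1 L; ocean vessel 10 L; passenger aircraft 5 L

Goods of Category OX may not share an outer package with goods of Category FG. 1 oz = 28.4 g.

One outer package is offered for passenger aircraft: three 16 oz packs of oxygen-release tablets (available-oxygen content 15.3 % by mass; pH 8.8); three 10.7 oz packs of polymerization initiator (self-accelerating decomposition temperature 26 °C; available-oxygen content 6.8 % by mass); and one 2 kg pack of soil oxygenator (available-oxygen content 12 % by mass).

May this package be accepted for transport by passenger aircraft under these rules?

No

Available-oxygen content 15.3 % by mass meets the Category OX criterion (Oxidizer), so the oxygen-release tablets are Category OX.
With self-accelerating decomposition temperature 26 °C (≤ 50 °C), the polymerization initiator falls in Category SR.
The soil oxygenator has available-oxygen content 12 % by mass, which is > 8.5 % by mass, so it is Category OX (Oxidizer).
Category OX net quantity: (three 16 oz packs = 1363.2 g) + 2 kg = 3363.2 g.
By passenger aircraft, Category OX is Forbidden regardless of quantity.
Category SR quantity: three 10.7 oz packs = 911.64 g.
911.64 g ≤ 1 kg (passenger aircraft limit, Category SR) — within limit.
The segregation rule (Category OX with Category FG) does not apply to Category OX with Category SR.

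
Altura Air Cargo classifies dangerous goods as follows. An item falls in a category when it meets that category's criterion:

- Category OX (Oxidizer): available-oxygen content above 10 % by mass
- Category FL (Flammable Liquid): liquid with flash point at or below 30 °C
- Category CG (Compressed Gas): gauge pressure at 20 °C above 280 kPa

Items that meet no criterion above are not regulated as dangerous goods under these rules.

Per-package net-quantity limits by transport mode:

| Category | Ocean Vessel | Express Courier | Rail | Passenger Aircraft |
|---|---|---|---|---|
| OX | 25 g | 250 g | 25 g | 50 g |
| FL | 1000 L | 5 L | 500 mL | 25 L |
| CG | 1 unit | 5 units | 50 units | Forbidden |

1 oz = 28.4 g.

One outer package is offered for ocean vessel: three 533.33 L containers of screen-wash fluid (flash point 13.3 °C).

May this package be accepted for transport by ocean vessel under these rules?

The screen-wash fluid has flash point 13.3 °C, which is ≤ 30 °C, so it is Category FL (Flammable Liquid).
Category FL quantity: three 533.33 L containers = 1599.99 L.
1599.99 L > 1000 L (ocean vessel limit, Category FL) — over the limit.

No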